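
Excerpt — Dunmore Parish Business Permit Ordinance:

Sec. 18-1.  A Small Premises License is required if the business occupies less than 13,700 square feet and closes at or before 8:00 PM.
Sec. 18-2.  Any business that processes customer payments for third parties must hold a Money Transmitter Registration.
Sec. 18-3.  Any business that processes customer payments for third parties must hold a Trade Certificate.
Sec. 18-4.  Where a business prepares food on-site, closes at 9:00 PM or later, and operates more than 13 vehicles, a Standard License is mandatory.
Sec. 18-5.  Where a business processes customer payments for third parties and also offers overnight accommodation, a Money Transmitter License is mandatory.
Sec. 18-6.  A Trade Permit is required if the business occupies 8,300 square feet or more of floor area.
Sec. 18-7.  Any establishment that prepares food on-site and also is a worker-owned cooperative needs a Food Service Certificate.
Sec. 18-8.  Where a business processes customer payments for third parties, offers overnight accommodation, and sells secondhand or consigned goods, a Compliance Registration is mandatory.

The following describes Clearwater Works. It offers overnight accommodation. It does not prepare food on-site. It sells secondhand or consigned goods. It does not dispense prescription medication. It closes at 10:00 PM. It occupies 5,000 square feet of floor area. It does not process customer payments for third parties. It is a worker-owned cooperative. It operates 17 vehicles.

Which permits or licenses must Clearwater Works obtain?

Sec. 18-1. floor area 5,000 square feet < 13,700 square feet; closes 10:00 PM, after 8:00 PM → Small Premises License not required.
Sec. 18-2. does not process customer payments for third parties → Money Transmitter Registration not required.
Sec. 18-3. does not process customer payments for third parties → Trade Certificate not required.
Sec. 18-4. does not prepare food on-site; closes 10:00 PM, after 9:00 PM; vehicles 17 > 13 → Standard License not required.
Sec. 18-5. does not process customer payments for third parties; offers overnight accommodation → Money Transmitter License not required.
Sec. 18-6. floor area 5,000 square feet < 8,300 square feet → Trade Permit not required.
Sec. 18-7. does not prepare food on-site; is a worker-owned cooperative → Food Service Certificate not required.
Sec. 18-8. does not process customer payments for third parties; offers overnight accommodation; sells secondhand or consigned goods → Compliance Registration not required.

None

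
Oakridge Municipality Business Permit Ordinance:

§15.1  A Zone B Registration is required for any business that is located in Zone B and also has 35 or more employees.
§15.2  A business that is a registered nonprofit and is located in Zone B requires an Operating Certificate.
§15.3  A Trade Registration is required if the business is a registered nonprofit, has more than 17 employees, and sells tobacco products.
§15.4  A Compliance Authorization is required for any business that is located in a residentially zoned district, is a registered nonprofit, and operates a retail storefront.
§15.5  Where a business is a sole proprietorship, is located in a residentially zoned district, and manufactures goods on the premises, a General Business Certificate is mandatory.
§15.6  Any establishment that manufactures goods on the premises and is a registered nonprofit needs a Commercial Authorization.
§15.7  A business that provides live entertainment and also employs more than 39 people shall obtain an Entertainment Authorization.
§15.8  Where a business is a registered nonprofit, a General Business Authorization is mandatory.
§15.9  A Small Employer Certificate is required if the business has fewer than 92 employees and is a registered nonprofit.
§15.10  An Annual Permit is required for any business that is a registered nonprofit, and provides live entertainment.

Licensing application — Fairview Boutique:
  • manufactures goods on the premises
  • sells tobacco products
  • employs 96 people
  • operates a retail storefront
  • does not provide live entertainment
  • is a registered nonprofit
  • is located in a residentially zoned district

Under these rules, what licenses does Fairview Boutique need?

§15.1 is located in a residentially zoned district (not: is located in Zone B); employees 96 ≥ 35 → Zone B Registration not required.
§15.2 is a registered nonprofit; is located in a residentially zoned district (not: is located in Zone B) → Operating Certificate not required.
§15.3 is a registered nonprofit; employees 96 > 17; sells tobacco products → Trade Registration required.
§15.4 is located in a residentially zoned district; is a registered nonprofit; operates a retail storefront → Compliance Authorization required.
§15.5 is a registered nonprofit (not: is a sole proprietorship); is located in a residentially zoned district; manufactures goods on the premises → General Business Certificate not required.
§15.6 manufactures goods on the premises; is a registered nonprofit → Commercial Authorization required.
§15.7 does not provide live entertainment; employees 96 > 39 → Entertainment Authorization not required.
§15.8 is a registered nonprofit → General Business Authorization required.
§15.9 employees 96 ≥ 92; is a registered nonprofit → Small Employer Certificate not required.
§15.10 is a registered nonprofit; does not provide live entertainment → Annual Permit not required.

Commercial Authorization, Compliance Authorization, General Business Authorization, Trade Registration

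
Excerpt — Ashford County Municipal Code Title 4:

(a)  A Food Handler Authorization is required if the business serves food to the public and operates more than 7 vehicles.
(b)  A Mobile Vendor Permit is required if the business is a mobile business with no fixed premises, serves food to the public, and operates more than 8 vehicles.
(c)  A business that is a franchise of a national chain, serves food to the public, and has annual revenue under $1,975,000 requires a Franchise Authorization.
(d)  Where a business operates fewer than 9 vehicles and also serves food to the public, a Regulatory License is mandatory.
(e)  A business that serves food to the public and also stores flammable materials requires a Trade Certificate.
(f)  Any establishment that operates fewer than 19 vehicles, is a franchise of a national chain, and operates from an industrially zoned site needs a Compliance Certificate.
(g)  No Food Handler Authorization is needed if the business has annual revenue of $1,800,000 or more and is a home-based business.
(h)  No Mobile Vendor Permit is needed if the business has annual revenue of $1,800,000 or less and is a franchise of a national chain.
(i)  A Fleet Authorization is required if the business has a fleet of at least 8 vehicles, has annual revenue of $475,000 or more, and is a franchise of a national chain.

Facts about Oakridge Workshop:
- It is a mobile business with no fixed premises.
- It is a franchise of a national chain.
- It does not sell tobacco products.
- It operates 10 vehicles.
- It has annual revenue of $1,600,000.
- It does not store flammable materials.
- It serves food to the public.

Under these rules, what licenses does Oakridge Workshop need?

Fleet Authorization, Food Handler Authorization, Franchise Authorization

(a) serves food to the public; vehicles 10 > 7 → Food Handler Authorization required.
(b) is a mobile business with no fixed premises; serves food to the public; vehicles 10 > 8 → Mobile Vendor Permit required.
(c) is a franchise of a national chain; serves food to the public; revenue $1,600,000 < $1,975,000 → Franchise Authorization required.
(d) vehicles 10 ≥ 9; serves food to the public → Regulatory License not required.
(e) serves food to the public; does not store flammable materials → Trade Certificate not required.
(f) vehicles 10 < 19; is a franchise of a national chain; is a mobile business with no fixed premises (not: operates from an industrially zoned site) → Compliance Certificate not required.
(g) revenue $1,600,000 < $1,800,000; is a mobile business with no fixed premises (not: is a home-based business) → Food Handler Authorization exemption does not apply.
(h) revenue $1,600,000 ≤ $1,800,000; is a franchise of a national chain → exempt from Mobile Vendor Permit.
(i) vehicles 10 ≥ 8; revenue $1,600,000 ≥ $475,000; is a franchise of a national chain → Fleet Authorization required.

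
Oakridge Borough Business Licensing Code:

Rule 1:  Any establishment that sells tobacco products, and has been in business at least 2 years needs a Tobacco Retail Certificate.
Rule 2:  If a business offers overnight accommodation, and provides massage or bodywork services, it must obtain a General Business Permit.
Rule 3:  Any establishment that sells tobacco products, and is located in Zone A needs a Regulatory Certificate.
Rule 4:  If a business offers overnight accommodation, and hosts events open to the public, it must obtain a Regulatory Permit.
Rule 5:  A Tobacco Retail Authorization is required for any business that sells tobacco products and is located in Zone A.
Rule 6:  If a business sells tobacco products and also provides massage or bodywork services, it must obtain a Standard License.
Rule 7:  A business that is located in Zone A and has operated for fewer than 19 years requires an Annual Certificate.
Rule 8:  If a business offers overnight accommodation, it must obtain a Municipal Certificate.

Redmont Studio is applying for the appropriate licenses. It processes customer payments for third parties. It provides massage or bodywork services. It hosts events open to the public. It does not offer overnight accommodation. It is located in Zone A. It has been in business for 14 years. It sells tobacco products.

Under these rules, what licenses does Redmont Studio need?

Rule 1: sells tobacco products; years in business 14 ≥ 2 → Tobacco Retail Certificate required.
Rule 2: does not offer overnight accommodation; provides massage or bodywork services → General Business Permit not required.
Rule 3: sells tobacco products; is located in Zone A → Regulatory Certificate required.
Rule 4: does not offer overnight accommodation; hosts events open to the public → Regulatory Permit not required.
Rule 5: sells tobacco products; is located in Zone A → Tobacco Retail Authorization required.
Rule 6: sells tobacco products; provides massage or bodywork services → Standard License required.
Rule 7: is located in Zone A; years in business 14 < 19 → Annual Certificate required.
Rule 8: does not offer overnight accommodation → Municipal Certificate not required.

Annual Certificate, Regulatory Certificate, Standard License, Tobacco Retail Authorization, Tobacco Retail Certificate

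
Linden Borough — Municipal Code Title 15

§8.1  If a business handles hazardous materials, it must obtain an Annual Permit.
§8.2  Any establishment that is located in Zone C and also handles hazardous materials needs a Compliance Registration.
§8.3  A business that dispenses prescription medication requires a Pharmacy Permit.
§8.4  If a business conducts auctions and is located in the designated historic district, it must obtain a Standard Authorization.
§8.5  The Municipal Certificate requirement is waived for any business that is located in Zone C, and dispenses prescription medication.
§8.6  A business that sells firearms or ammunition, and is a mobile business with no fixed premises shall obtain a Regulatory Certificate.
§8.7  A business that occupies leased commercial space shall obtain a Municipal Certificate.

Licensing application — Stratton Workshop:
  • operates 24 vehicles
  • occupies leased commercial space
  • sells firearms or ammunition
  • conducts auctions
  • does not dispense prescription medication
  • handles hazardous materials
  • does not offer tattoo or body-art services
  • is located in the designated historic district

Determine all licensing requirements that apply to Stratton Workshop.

Annual Permit, Municipal Certificate, Standard Authorization

§8.1 handles hazardous materials → Annual Permit required.
§8.2 is located in the designated historic district (not: is located in Zone C); handles hazardous materials → Compliance Registration not required.
§8.3 does not dispense prescription medication → Pharmacy Permit not required.
§8.4 conducts auctions; is located in the designated historic district → Standard Authorization required.
§8.5 is located in the designated historic district (not: is located in Zone C); does not dispense prescription medication → Municipal Certificate exemption does not apply.
§8.6 sells firearms or ammunition; occupies leased commercial space (not: is a mobile business with no fixed premises) → Regulatory Certificate not required.
§8.7 occupies leased commercial space → Municipal Certificate required.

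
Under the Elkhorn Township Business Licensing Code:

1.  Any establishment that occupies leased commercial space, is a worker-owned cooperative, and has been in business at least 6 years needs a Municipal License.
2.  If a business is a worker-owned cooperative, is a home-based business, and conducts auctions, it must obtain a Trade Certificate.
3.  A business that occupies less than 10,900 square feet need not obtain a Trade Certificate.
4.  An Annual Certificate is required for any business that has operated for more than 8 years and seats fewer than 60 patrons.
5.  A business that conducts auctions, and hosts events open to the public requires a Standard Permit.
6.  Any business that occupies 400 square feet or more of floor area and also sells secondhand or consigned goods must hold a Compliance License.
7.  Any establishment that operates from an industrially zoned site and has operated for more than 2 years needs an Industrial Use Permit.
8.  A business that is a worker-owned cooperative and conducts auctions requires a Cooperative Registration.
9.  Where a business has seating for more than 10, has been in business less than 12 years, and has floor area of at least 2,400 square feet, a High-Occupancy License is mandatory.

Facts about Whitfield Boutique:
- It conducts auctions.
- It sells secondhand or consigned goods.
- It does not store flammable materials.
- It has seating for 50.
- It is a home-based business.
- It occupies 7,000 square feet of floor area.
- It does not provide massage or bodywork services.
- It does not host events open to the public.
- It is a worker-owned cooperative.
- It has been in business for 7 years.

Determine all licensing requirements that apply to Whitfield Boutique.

Compliance License, Cooperative Registration, High-Occupancy License

1. is a home-based business (not: occupies leased commercial space); is a worker-owned cooperative; years in business 7 ≥ 6 → Municipal License not required.
2. is a worker-owned cooperative; is a home-based business; conducts auctions → Trade Certificate required.
3. floor area 7,000 square feet < 10,900 square feet → exempt from Trade Certificate.
4. years in business 7 ≤ 8; seating 50 < 60 → Annual Certificate not required.
5. conducts auctions; does not host events open to the public → Standard Permit not required.
6. floor area 7,000 square feet ≥ 400 square feet; sells secondhand or consigned goods → Compliance License required.
7. is a home-based business (not: operates from an industrially zoned site); years in business 7 > 2 → Industrial Use Permit not required.
8. is a worker-owned cooperative; conducts auctions → Cooperative Registration required.
9. seating 50 > 10; years in business 7 < 12; floor area 7,000 square feet ≥ 2,400 square feet → High-Occupancy License required.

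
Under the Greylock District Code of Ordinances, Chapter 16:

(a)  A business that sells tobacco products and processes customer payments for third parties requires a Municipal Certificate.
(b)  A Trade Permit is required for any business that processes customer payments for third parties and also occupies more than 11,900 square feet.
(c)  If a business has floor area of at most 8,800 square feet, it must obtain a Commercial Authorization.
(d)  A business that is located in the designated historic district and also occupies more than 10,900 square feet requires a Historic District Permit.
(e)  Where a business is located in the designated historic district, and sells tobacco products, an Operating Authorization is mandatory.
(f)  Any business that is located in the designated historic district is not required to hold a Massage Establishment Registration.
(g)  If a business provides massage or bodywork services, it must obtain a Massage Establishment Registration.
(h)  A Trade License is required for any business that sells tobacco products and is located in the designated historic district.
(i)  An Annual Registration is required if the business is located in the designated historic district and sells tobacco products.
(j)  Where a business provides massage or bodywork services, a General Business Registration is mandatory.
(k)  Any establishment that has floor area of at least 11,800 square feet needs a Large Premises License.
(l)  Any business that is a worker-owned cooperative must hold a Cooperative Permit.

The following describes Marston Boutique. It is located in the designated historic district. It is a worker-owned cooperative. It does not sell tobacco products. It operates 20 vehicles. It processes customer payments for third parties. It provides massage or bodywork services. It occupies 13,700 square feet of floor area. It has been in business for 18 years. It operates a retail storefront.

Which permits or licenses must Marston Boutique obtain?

Cooperative Permit, General Business Registration, Historic District Permit, Large Premises License, Trade Permit

(a) does not sell tobacco products; processes customer payments for third parties → Municipal Certificate not required.
(b) processes customer payments for third parties; floor area 13,700 square feet > 11,900 square feet → Trade Permit required.
(c) floor area 13,700 square feet > 8,800 square feet → Commercial Authorization not required.
(d) is located in the designated historic district; floor area 13,700 square feet > 10,900 square feet → Historic District Permit required.
(e) is located in the designated historic district; does not sell tobacco products → Operating Authorization not required.
(f) is located in the designated historic district → exempt from Massage Establishment Registration.
(g) provides massage or bodywork services → Massage Establishment Registration required.
(h) does not sell tobacco products; is located in the designated historic district → Trade License not required.
(i) is located in the designated historic district; does not sell tobacco products → Annual Registration not required.
(j) provides massage or bodywork services → General Business Registration required.
(k) floor area 13,700 square feet ≥ 11,800 square feet → Large Premises License required.
(l) is a worker-owned cooperative → Cooperative Permit required.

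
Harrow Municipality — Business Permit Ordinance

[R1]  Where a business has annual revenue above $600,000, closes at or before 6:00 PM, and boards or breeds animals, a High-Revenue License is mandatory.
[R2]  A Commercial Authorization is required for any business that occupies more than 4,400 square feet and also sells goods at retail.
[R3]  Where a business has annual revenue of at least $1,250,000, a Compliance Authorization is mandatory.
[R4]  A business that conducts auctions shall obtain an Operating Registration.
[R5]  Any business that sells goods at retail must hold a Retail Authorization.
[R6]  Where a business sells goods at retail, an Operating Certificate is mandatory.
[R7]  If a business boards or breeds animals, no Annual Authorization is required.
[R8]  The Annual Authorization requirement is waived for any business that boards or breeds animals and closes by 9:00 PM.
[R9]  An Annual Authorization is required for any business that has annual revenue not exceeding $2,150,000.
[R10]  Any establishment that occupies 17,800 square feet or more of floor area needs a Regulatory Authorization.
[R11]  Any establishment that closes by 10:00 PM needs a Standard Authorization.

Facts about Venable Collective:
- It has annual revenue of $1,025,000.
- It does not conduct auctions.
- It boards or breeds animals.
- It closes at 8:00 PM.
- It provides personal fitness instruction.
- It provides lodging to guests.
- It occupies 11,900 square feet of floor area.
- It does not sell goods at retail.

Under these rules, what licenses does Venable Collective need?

[R1] revenue $1,025,000 > $600,000; closes 8:00 PM, after 6:00 PM; boards or breeds animals → High-Revenue License not required.
[R2] floor area 11,900 square feet > 4,400 square feet; does not sell goods at retail → Commercial Authorization not required.
[R3] revenue $1,025,000 < $1,250,000 → Compliance Authorization not required.
[R4] does not conduct auctions → Operating Registration not required.
[R5] does not sell goods at retail → Retail Authorization not required.
[R6] does not sell goods at retail → Operating Certificate not required.
[R7] boards or breeds animals → exempt from Annual Authorization.
[R8] boards or breeds animals; closes 8:00 PM, at/before 9:00 PM → exempt from Annual Authorization.
[R9] revenue $1,025,000 ≤ $2,150,000 → Annual Authorization required.
[R10] floor area 11,900 square feet < 17,800 square feet → Regulatory Authorization not required.
[R11] closes 8:00 PM, at/before 10:00 PM → Standard Authorization required.

Standard Authorization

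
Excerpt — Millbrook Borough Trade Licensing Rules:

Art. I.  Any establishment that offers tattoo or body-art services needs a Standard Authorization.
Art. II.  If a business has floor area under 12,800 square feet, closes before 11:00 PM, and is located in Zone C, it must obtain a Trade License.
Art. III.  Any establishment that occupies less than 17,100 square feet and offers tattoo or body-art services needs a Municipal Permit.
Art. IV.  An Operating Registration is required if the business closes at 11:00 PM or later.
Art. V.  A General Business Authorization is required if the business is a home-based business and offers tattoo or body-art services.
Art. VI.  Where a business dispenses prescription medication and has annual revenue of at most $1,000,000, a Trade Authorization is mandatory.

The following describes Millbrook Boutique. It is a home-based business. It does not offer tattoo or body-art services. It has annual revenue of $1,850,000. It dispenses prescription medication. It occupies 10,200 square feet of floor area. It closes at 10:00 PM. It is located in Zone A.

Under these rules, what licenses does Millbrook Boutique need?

None

Art. I. does not offer tattoo or body-art services → Standard Authorization not required.
Art. II. floor area 10,200 square feet < 12,800 square feet; closes 10:00 PM, at/before 11:00 PM; is located in Zone A (not: is located in Zone C) → Trade License not required.
Art. III. floor area 10,200 square feet < 17,100 square feet; does not offer tattoo or body-art services → Municipal Permit not required.
Art. IV. closes 10:00 PM, at/before 11:00 PM → Operating Registration not required.
Art. V. is a home-based business; does not offer tattoo or body-art services → General Business Authorization not required.
Art. VI. dispenses prescription medication; revenue $1,850,000 > $1,000,000 → Trade Authorization not required.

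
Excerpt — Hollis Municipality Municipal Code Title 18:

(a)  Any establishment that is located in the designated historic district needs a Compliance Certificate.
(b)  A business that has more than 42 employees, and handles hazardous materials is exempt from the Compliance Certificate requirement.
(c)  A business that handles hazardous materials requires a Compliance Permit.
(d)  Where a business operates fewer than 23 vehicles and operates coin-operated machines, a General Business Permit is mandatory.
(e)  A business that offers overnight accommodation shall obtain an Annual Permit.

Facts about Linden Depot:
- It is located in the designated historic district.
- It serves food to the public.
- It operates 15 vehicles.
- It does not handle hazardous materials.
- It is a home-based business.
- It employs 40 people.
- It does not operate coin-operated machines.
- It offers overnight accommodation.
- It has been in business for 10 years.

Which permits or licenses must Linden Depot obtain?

(a) is located in the designated historic district → Compliance Certificate required.
(b) employees 40 ≤ 42; does not handle hazardous materials → Compliance Certificate exemption does not apply.
(c) does not handle hazardous materials → Compliance Permit not required.
(d) vehicles 15 < 23; does not operate coin-operated machines → General Business Permit not required.
(e) offers overnight accommodation → Annual Permit required.

Annual Permit, Compliance Certificate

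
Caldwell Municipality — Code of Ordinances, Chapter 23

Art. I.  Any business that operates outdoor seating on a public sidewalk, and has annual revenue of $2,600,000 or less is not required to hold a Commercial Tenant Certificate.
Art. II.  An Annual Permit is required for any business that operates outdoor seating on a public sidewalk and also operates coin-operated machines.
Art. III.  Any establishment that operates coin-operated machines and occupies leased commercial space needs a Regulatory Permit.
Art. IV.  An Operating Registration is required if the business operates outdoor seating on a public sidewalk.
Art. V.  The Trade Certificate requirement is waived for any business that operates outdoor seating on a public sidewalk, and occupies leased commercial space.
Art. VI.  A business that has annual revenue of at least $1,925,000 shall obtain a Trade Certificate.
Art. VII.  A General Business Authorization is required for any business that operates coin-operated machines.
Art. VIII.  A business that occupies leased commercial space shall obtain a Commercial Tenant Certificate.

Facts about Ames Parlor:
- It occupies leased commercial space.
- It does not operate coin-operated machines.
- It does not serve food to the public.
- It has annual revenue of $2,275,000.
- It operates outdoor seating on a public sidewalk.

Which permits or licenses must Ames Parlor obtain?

Art. I. operates outdoor seating on a public sidewalk; revenue $2,275,000 ≤ $2,600,000 → exempt from Commercial Tenant Certificate.
Art. II. operates outdoor seating on a public sidewalk; does not operate coin-operated machines → Annual Permit not required.
Art. III. does not operate coin-operated machines; occupies leased commercial space → Regulatory Permit not required.
Art. IV. operates outdoor seating on a public sidewalk → Operating Registration required.
Art. V. operates outdoor seating on a public sidewalk; occupies leased commercial space → exempt from Trade Certificate.
Art. VI. revenue $2,275,000 ≥ $1,925,000 → Trade Certificate required.
Art. VII. does not operate coin-operated machines → General Business Authorization not required.
Art. VIII. occupies leased commercial space → Commercial Tenant Certificate required.

Operating Registration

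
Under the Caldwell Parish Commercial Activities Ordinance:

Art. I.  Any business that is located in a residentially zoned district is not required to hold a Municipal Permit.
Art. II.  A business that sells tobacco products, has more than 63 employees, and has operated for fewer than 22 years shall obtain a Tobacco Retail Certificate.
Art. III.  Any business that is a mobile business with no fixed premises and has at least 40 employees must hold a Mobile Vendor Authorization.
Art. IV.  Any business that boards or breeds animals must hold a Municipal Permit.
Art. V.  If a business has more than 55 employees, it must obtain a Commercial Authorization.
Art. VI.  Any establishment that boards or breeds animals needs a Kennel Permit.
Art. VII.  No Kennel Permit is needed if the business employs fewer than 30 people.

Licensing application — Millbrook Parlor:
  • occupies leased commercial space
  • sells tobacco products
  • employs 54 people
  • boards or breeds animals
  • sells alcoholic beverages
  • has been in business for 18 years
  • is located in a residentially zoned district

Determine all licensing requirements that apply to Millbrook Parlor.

Art. I. is located in a residentially zoned district → exempt from Municipal Permit.
Art. II. sells tobacco products; employees 54 ≤ 63; years in business 18 < 22 → Tobacco Retail Certificate not required.
Art. III. occupies leased commercial space (not: is a mobile business with no fixed premises); employees 54 ≥ 40 → Mobile Vendor Authorization not required.
Art. IV. boards or breeds animals → Municipal Permit required.
Art. V. employees 54 ≤ 55 → Commercial Authorization not required.
Art. VI. boards or breeds animals → Kennel Permit required.
Art. VII. employees 54 ≥ 30 → Kennel Permit exemption does not apply.

Kennel Permit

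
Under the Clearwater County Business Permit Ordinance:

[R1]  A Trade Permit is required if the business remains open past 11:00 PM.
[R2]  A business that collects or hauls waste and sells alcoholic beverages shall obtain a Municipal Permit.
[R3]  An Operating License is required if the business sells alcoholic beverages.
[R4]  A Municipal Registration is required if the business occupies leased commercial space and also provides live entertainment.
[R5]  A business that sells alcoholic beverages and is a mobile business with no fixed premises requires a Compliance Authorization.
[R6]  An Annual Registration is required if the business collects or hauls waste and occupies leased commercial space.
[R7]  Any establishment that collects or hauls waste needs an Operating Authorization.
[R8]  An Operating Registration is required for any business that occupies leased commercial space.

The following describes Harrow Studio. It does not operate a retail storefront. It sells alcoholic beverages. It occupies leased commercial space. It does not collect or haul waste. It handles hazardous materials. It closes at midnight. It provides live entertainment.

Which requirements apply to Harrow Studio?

[R1] closes midnight, after 11:00 PM → Trade Permit required.
[R2] does not collect or haul waste; sells alcoholic beverages → Municipal Permit not required.
[R3] sells alcoholic beverages → Operating License required.
[R4] occupies leased commercial space; provides live entertainment → Municipal Registration required.
[R5] sells alcoholic beverages; occupies leased commercial space (not: is a mobile business with no fixed premises) → Compliance Authorization not required.
[R6] does not collect or haul waste; occupies leased commercial space → Annual Registration not required.
[R7] does not collect or haul waste → Operating Authorization not required.
[R8] occupies leased commercial space → Operating Registration required.

Municipal Registration, Operating License, Operating Registration, Trade Permit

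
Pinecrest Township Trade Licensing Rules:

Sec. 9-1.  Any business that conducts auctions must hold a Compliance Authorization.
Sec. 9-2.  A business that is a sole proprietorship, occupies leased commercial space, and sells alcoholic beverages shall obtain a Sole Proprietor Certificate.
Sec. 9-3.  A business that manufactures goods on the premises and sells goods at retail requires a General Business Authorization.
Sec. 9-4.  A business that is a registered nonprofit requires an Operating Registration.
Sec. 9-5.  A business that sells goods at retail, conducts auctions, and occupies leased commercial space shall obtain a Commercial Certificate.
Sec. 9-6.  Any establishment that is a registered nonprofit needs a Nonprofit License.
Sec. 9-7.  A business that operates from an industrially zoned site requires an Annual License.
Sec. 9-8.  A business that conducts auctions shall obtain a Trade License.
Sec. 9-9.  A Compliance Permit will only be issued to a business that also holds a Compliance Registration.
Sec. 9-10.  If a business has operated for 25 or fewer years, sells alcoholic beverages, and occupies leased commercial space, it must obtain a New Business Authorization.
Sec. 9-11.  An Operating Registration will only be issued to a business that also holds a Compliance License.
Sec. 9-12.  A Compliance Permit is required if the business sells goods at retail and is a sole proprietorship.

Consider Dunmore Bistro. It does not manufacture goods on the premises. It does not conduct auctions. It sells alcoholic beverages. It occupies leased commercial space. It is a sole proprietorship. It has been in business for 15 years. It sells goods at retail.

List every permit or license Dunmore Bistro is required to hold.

Sec. 9-1. does not conduct auctions → Compliance Authorization not required.
Sec. 9-2. is a sole proprietorship; occupies leased commercial space; sells alcoholic beverages → Sole Proprietor Certificate required.
Sec. 9-3. does not manufacture goods on the premises; sells goods at retail → General Business Authorization not required.
Sec. 9-4. is a sole proprietorship (not: is a registered nonprofit) → Operating Registration not required.
Sec. 9-5. sells goods at retail; does not conduct auctions; occupies leased commercial space → Commercial Certificate not required.
Sec. 9-6. is a sole proprietorship (not: is a registered nonprofit) → Nonprofit License not required.
Sec. 9-7. occupies leased commercial space (not: operates from an industrially zoned site) → Annual License not required.
Sec. 9-8. does not conduct auctions → Trade License not required.
Sec. 9-9. Compliance Permit is required → Compliance Registration also required.
Sec. 9-10. years in business 15 ≤ 25; sells alcoholic beverages; occupies leased commercial space → New Business Authorization required.
Sec. 9-11. Operating Registration is not required → no effect.
Sec. 9-12. sells goods at retail; is a sole proprietorship → Compliance Permit required.

Compliance Permit, Compliance Registration, New Business Authorization, Sole Proprietor Certificate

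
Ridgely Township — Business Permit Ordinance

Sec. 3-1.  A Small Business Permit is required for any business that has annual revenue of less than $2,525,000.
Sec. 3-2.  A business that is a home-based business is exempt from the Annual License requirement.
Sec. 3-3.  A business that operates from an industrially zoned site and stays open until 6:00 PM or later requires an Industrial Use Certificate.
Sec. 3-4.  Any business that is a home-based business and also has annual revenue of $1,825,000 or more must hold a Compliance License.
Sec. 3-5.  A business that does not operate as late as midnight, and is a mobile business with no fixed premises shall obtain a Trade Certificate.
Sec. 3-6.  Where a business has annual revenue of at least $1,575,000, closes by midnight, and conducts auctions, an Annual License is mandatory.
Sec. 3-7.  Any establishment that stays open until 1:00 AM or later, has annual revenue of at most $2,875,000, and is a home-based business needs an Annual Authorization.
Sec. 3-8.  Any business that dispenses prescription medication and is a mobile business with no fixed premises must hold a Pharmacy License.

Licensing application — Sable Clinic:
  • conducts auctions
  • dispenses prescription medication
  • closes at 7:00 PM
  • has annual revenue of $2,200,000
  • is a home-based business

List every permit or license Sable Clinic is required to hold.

Sec. 3-1. revenue $2,200,000 < $2,525,000 → Small Business Permit required.
Sec. 3-2. is a home-based business → exempt from Annual License.
Sec. 3-3. is a home-based business (not: operates from an industrially zoned site); closes 7:00 PM, after 6:00 PM → Industrial Use Certificate not required.
Sec. 3-4. is a home-based business; revenue $2,200,000 ≥ $1,825,000 → Compliance License required.
Sec. 3-5. closes 7:00 PM, at/before midnight; is a home-based business (not: is a mobile business with no fixed premises) → Trade Certificate not required.
Sec. 3-6. revenue $2,200,000 ≥ $1,575,000; closes 7:00 PM, at/before midnight; conducts auctions → Annual License required.
Sec. 3-7. closes 7:00 PM, at/before 1:00 AM; revenue $2,200,000 ≤ $2,875,000; is a home-based business → Annual Authorization not required.
Sec. 3-8. dispenses prescription medication; is a home-based business (not: is a mobile business with no fixed premises) → Pharmacy License not required.

Compliance License, Small Business Permit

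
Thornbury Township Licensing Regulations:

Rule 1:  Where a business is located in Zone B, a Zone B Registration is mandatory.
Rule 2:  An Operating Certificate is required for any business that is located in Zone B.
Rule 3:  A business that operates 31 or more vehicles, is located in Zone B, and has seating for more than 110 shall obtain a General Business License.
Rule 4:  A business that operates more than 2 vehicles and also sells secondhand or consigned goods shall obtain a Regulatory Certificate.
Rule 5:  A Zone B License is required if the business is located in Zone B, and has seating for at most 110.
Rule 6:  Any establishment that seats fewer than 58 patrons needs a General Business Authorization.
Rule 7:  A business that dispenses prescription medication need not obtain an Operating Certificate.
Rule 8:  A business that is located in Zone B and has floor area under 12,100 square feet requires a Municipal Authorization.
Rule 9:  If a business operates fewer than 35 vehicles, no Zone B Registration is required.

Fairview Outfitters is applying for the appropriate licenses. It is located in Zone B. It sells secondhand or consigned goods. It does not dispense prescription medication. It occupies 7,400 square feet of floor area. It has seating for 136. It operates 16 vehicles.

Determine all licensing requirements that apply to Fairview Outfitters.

Rule 1: is located in Zone B → Zone B Registration required.
Rule 2: is located in Zone B → Operating Certificate required.
Rule 3: vehicles 16 < 31; is located in Zone B; seating 136 > 110 → General Business License not required.
Rule 4: vehicles 16 > 2; sells secondhand or consigned goods → Regulatory Certificate required.
Rule 5: is located in Zone B; seating 136 > 110 → Zone B License not required.
Rule 6: seating 136 ≥ 58 → General Business Authorization not required.
Rule 7: does not dispense prescription medication → Operating Certificate exemption does not apply.
Rule 8: is located in Zone B; floor area 7,400 square feet < 12,100 square feet → Municipal Authorization required.
Rule 9: vehicles 16 < 35 → exempt from Zone B Registration.

Municipal Authorization, Operating Certificate, Regulatory Certificate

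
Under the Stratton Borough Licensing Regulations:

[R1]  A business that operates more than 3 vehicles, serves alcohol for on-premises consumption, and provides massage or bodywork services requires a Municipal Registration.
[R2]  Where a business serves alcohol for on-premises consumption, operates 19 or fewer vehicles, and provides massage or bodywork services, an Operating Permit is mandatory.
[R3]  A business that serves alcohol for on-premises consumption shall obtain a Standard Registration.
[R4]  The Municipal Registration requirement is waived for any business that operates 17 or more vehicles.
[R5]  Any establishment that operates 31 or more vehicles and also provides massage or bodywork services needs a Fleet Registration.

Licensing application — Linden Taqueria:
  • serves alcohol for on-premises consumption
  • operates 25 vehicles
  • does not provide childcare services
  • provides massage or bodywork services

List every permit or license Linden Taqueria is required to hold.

[R1] vehicles 25 > 3; serves alcohol for on-premises consumption; provides massage or bodywork services → Municipal Registration required.
[R2] serves alcohol for on-premises consumption; vehicles 25 > 19; provides massage or bodywork services → Operating Permit not required.
[R3] serves alcohol for on-premises consumption → Standard Registration required.
[R4] vehicles 25 ≥ 17 → exempt from Municipal Registration.
[R5] vehicles 25 < 31; provides massage or bodywork services → Fleet Registration not required.

Standard Registration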